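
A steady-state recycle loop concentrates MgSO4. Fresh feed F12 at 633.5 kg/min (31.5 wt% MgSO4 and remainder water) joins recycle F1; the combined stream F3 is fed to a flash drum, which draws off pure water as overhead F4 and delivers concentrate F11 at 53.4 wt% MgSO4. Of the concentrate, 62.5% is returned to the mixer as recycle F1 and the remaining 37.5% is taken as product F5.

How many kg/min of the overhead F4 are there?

Overall MgSO4 balance (none leaves overhead): MgSO4 in fresh feed = MgSO4 in product, i.e. 633.5×0.315 = (1−0.625)·F11·0.534.
F11 = 199.55/(0.534×0.375) = 996.52 kg/min.
Recycle F1 = 0.625×996.52 = 622.82 kg/min.
Combined feed F3 = 633.5 + 622.82 = 1256.3 kg/min.
Overhead F4 = F3 − F11 = 1256.3 − 996.52 = 259.81 kg/min.

259.8 kg/min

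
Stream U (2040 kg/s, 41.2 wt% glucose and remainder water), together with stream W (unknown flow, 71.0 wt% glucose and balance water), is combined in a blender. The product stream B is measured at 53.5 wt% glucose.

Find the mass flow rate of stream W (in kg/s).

Let W be the unknown flow. Total out = 2040 + W.
glucose balance: 840.48 + 0.710·W = 0.535·(2040 + W)
(0.710 − 0.535)·W = 0.535×2040 − 840.48 = 250.92
W = 250.92 / 0.175 = 1433.8 kg/s

1434 kg/s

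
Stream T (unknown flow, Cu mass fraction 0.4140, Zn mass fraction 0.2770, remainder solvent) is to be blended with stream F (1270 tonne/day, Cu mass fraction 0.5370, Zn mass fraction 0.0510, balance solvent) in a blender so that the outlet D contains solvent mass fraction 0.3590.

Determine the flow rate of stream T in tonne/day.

1346 tonne/day

Let T be the unknown flow. Total out = 1270 + T.
solvent balance: 523.24 + 0.309·T = 0.359·(1270 + T)
(0.309 − 0.359)·T = 0.359×1270 − 523.24 = -67.31
T = -67.31 / -0.050 = 1346.2 tonne/day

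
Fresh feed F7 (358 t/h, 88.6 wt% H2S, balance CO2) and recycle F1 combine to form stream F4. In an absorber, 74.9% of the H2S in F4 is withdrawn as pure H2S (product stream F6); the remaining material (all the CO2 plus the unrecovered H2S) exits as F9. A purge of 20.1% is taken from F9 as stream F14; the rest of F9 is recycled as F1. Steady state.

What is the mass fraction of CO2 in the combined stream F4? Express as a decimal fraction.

CO2 enters only via F7 and leaves only via the purge: 358×0.114 = 0.201×(CO2 in F9), and the absorber passes all CO2, so CO2 in F4 = CO2 in F9 = 203.04 t/h.
H2S in F4: m_A = 358×0.886 + (1−0.201)·(1−0.749)·m_A, so m_A = 317.19/0.7995 = 396.76 t/h.
F4 = 396.76 + 203.04 = 599.8 t/h.
CO2 fraction in F4 = 203.04/599.8 = 0.339.

0.339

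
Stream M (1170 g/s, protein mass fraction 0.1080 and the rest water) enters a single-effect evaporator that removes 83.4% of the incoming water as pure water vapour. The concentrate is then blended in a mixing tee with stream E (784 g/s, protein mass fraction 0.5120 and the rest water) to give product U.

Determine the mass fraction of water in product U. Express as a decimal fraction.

Vapour removed = 0.834×0.892×1170 = 870.4 g/s; concentrate = 299.6 g/s.
water reaching the mixer = 173.24 (from concentrate) + 784×0.488 = 555.84 g/s.
Product flow = 299.6 + 784 = 1083.6 g/s; water fraction = 0.5130.

0.5130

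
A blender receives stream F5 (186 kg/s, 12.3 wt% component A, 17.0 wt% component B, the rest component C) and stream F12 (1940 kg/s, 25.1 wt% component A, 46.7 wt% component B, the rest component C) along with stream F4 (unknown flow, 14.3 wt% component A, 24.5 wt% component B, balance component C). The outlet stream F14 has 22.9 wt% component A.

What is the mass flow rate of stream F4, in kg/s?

267 kg/s

Let F4 be the unknown flow. Total out = 2126 + F4.
component A balance: 509.82 + 0.143·F4 = 0.229·(2126 + F4)
(0.143 − 0.229)·F4 = 0.229×2126 − 509.82 = -22.964
F4 = -22.964 / -0.086 = 267.02 kg/s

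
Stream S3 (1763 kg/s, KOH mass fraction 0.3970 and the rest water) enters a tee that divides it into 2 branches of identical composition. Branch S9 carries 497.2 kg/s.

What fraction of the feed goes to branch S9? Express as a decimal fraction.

0.282

Fraction to S9 = 497.2/1763 = 0.2820.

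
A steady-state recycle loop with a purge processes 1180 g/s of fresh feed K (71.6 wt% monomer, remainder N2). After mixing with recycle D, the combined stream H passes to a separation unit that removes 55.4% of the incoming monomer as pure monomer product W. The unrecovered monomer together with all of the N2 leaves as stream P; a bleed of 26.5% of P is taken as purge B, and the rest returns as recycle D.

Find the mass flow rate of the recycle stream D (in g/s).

N2 enters only via K and leaves only via the purge: 1180×0.284 = 0.265×(N2 in P), and the separation unit passes all N2, so N2 in H = N2 in P = 1264.6 g/s.
monomer in H: m_A = 1180×0.716 + (1−0.265)·(1−0.554)·m_A, so m_A = 844.88/0.6722 = 1256.9 g/s.
P = (1−0.554)×1256.9 + 1264.6 = 1825.2 g/s.
Recycle D = (1−0.265)×1825.2 = 1341.5 g/s.

1342 g/s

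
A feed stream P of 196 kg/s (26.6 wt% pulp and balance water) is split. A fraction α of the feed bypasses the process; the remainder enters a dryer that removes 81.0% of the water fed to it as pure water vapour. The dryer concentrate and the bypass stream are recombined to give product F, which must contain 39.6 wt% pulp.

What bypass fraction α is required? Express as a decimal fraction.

All 196×0.266 = 52.136 kg/s of pulp reaches F, so F = 52.136/0.396 = 131.66 kg/s and vapour = 64.343 kg/s.
The evaporator receives (1−α)·196 of feed at 0.734 water and removes 0.810 of that water:
0.810×0.734×(1−α)×196 = 64.343
(1−α) = 64.343/116.53 = 0.5522;  α = 0.4478.

0.448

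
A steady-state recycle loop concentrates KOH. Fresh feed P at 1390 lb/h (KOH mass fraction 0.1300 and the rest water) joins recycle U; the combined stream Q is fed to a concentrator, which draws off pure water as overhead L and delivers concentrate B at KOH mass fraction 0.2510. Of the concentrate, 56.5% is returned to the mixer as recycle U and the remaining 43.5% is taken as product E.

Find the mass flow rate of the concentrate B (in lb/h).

Overall KOH balance (none leaves overhead): KOH in fresh feed = KOH in product, i.e. 1390×0.130 = (1−0.565)·B·0.251.
B = 180.7/(0.251×0.435) = 1655 lb/h.

1655 lb/h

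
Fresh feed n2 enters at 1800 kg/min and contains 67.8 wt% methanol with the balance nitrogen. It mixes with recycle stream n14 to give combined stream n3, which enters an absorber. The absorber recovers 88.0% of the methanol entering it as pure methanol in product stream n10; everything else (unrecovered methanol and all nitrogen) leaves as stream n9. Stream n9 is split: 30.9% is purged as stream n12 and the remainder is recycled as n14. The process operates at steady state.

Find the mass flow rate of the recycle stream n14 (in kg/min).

1406 kg/min

nitrogen enters only via n2 and leaves only via the purge: 1800×0.322 = 0.309×(nitrogen in n9), and the absorber passes all nitrogen, so nitrogen in n3 = nitrogen in n9 = 1875.7 kg/min.
methanol in n3: m_A = 1800×0.678 + (1−0.309)·(1−0.880)·m_A, so m_A = 1220.4/0.9171 = 1330.7 kg/min.
n9 = (1−0.880)×1330.7 + 1875.7 = 2035.4 kg/min.
Recycle n14 = (1−0.309)×2035.4 = 1406.5 kg/min.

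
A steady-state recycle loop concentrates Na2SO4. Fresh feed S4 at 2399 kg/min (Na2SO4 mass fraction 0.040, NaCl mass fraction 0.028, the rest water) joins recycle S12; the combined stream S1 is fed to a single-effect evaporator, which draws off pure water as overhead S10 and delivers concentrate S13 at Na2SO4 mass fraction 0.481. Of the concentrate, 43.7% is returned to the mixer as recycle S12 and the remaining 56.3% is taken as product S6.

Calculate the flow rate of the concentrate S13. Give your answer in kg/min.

Overall Na2SO4 balance (none leaves overhead): Na2SO4 in fresh feed = Na2SO4 in product, i.e. 2399×0.040 = (1−0.437)·S13·0.481.
S13 = 95.96/(0.481×0.563) = 354.35 kg/min.

354.4 kg/min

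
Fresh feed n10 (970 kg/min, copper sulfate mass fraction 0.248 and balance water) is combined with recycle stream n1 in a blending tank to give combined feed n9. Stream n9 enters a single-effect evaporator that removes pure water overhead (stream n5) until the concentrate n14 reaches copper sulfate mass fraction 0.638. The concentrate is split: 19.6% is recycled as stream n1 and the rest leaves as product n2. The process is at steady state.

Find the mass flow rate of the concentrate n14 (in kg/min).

469 kg/min

Overall copper sulfate balance (none leaves overhead): copper sulfate in fresh feed = copper sulfate in product, i.e. 970×0.248 = (1−0.196)·n14·0.638.
n14 = 240.56/(0.638×0.804) = 468.97 kg/min.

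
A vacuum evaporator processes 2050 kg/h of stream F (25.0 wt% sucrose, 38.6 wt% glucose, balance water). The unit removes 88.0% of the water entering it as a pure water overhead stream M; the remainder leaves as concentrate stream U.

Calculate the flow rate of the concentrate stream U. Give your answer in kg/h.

water entering = 2050×0.364 = 746.2 kg/h; overhead removed = 0.880×746.2 = 656.66 kg/h.
Concentrate = 2050 − 656.66 = 1393.3 kg/h.

1393 kg/h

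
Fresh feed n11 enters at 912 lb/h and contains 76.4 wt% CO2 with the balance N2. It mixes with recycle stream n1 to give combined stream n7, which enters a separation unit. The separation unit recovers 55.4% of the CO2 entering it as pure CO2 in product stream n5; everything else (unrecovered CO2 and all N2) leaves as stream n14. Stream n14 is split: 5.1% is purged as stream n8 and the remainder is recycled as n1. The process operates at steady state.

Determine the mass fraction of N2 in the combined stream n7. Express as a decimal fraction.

0.7774

N2 enters only via n11 and leaves only via the purge: 912×0.236 = 0.051×(N2 in n14), and the separation unit passes all N2, so N2 in n7 = N2 in n14 = 4220.2 lb/h.
CO2 in n7: m_A = 912×0.764 + (1−0.051)·(1−0.554)·m_A, so m_A = 696.77/0.5767 = 1208.1 lb/h.
n7 = 1208.1 + 4220.2 = 5428.3 lb/h.
N2 fraction in n7 = 4220.2/5428.3 = 0.7774.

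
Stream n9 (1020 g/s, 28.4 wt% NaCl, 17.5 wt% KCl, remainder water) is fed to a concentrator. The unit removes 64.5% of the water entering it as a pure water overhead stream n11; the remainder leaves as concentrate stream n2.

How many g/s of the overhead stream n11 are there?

water entering = 1020×0.541 = 551.82 g/s; overhead removed = 0.645×551.82 = 355.92 g/s.

355.9 g/s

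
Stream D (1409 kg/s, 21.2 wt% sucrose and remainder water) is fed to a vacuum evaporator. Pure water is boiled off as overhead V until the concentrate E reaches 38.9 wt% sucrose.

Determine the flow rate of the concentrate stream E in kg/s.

767.9 kg/s

sucrose is conserved: 1409×0.212 = 298.71 kg/s all reports to the concentrate.
Concentrate = 298.71/(target fraction) = 767.89 kg/s.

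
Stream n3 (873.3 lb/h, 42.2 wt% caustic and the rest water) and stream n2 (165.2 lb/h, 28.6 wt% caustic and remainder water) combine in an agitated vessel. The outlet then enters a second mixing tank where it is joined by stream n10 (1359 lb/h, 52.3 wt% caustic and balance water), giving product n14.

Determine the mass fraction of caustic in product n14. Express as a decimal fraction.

0.470

Overall, product flow = 2397.5 lb/h.
caustic in = 873.3×0.422 + 165.2×0.286 + 1359×0.523 = 1126.5 lb/h.
caustic fraction in n14 = 0.470.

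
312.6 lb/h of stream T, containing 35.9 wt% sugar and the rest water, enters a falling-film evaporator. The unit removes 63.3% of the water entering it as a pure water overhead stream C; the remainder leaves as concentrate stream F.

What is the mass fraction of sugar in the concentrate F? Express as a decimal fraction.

sugar is not removed: 312.6×0.359 = 112.22 lb/h of sugar enters F.
water entering = 312.6×0.641 = 200.38 lb/h; overhead removed = 0.633×200.38 = 126.84 lb/h.
Concentrate = 312.6 − 126.84 = 185.76 lb/h.
Mass fraction = 112.22/185.76 = 0.604.

0.604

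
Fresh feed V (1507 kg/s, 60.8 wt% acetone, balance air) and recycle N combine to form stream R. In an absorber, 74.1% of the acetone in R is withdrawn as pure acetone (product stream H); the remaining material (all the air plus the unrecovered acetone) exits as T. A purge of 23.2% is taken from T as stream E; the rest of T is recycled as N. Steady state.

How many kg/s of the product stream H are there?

acetone in R: m_A = 1507×0.608 + (1−0.232)·(1−0.741)·m_A, so m_A = 916.26/0.8011 = 1143.8 kg/s.
Product H = 0.741×1143.8 = 847.53 kg/s.

847.5 kg/s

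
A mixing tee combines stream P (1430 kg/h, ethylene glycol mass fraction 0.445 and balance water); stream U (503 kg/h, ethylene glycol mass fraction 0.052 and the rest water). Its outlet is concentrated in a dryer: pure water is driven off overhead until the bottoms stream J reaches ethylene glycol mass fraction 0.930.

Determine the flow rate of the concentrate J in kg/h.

ethylene glycol entering = 1430×0.445 + 503×0.052 = 662.51 kg/h.
All ethylene glycol reports to J, so J = 662.51/0.930 = 712.37 kg/h.

712.4 kg/h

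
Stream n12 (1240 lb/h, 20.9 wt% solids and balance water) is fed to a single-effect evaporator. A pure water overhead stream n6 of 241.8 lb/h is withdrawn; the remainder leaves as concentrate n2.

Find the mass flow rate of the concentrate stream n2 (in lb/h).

Concentrate = 1240 − 241.8 = 998.2 lb/h.

998.2 lb/h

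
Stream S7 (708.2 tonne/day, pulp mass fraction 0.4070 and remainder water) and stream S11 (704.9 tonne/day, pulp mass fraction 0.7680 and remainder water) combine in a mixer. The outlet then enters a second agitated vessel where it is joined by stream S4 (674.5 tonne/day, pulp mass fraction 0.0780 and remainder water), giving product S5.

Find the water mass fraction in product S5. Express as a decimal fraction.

Overall, product flow = 2087.6 tonne/day.
water in = 708.2×0.593 + 704.9×0.232 + 674.5×0.922 = 1205.4 tonne/day.
water fraction in S5 = 0.5774.

0.5774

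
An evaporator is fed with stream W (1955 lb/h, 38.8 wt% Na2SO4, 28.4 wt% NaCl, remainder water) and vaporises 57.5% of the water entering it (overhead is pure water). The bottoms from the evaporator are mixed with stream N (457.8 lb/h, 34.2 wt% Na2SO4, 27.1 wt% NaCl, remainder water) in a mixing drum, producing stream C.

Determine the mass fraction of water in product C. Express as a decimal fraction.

Vapour removed = 0.575×0.328×1955 = 368.71 lb/h; concentrate = 1586.3 lb/h.
water reaching the mixer = 272.53 (from concentrate) + 457.8×0.387 = 449.7 lb/h.
Product flow = 1586.3 + 457.8 = 2044.1 lb/h; water fraction = 0.2200.

0.2200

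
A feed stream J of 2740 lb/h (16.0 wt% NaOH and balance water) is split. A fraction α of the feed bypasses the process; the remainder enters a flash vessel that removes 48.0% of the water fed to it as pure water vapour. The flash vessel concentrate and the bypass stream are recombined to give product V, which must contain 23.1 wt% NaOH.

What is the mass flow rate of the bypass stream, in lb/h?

651.3 lb/h

All 2740×0.160 = 438.4 lb/h of NaOH reaches V, so V = 438.4/0.231 = 1897.8 lb/h and vapour = 842.16 lb/h.
The evaporator receives (1−α)·2740 of feed at 0.840 water and removes 0.480 of that water:
0.480×0.840×(1−α)×2740 = 842.16
(1−α) = 842.16/1104.8 = 0.7623;  α = 0.2377.
Bypass flow = 0.2377×2740 = 651.3 lb/h.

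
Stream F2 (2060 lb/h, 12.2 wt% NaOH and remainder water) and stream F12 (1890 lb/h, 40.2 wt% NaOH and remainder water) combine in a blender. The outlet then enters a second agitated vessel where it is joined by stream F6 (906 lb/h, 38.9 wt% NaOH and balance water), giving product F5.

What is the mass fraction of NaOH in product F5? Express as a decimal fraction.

Overall, product flow = 4856 lb/h.
NaOH in = 2060×0.122 + 1890×0.402 + 906×0.389 = 1363.5 lb/h.
NaOH fraction in F5 = 0.2808.

0.2808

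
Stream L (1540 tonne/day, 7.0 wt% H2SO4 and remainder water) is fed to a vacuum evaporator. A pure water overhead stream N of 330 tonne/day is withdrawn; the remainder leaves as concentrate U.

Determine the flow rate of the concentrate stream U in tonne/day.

1210 tonne/day

Concentrate = 1540 − 330 = 1210 tonne/day.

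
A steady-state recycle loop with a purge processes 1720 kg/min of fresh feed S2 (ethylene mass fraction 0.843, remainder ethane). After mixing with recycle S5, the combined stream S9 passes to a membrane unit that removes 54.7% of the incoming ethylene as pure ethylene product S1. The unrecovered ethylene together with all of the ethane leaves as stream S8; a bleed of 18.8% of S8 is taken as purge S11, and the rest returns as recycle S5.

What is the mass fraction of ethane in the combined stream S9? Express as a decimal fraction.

0.385

ethane enters only via S2 and leaves only via the purge: 1720×0.157 = 0.188×(ethane in S8), and the membrane unit passes all ethane, so ethane in S9 = ethane in S8 = 1436.4 kg/min.
ethylene in S9: m_A = 1720×0.843 + (1−0.188)·(1−0.547)·m_A, so m_A = 1450/0.6322 = 2293.6 kg/min.
S9 = 2293.6 + 1436.4 = 3730 kg/min.
ethane fraction in S9 = 1436.4/3730 = 0.385.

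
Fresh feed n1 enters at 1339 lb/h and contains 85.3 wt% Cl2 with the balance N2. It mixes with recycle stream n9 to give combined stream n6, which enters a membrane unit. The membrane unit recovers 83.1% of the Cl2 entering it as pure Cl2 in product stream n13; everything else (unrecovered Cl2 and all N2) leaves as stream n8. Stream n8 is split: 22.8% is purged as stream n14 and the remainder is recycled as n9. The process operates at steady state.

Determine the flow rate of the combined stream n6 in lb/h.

N2 enters only via n1 and leaves only via the purge: 1339×0.147 = 0.228×(N2 in n8), and the membrane unit passes all N2, so N2 in n6 = N2 in n8 = 863.3 lb/h.
Cl2 in n6: m_A = 1339×0.853 + (1−0.228)·(1−0.831)·m_A, so m_A = 1142.2/0.8695 = 1313.5 lb/h.
n6 = 1313.5 + 863.3 = 2176.8 lb/h.

2177 lb/h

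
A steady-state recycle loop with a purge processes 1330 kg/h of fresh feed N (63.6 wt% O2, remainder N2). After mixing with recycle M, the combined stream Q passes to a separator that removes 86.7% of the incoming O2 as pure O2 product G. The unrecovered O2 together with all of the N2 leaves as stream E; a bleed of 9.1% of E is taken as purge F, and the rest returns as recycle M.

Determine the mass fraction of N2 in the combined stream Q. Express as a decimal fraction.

N2 enters only via N and leaves only via the purge: 1330×0.364 = 0.091×(N2 in E), and the separator passes all N2, so N2 in Q = N2 in E = 5320 kg/h.
O2 in Q: m_A = 1330×0.636 + (1−0.091)·(1−0.867)·m_A, so m_A = 845.88/0.8791 = 962.21 kg/h.
Q = 962.21 + 5320 = 6282.2 kg/h.
N2 fraction in Q = 5320/6282.2 = 0.847.

0.847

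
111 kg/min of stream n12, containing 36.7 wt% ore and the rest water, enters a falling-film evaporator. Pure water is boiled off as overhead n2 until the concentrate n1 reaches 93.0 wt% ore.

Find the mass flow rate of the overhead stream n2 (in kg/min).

ore is conserved: 111×0.367 = 40.737 kg/min all reports to the concentrate.
Concentrate = 40.737/(target fraction) = 43.803 kg/min.
Overhead = 111 − 43.803 = 67.197 kg/min.

67.2 kg/min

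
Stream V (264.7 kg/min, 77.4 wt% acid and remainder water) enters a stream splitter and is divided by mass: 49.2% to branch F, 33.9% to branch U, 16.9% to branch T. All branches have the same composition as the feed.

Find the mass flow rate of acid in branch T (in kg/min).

Branch T total = 0.169×264.7 = 44.734 kg/min.
acid in T = 0.774×44.734 = 34.624 kg/min.

34.62 kg/min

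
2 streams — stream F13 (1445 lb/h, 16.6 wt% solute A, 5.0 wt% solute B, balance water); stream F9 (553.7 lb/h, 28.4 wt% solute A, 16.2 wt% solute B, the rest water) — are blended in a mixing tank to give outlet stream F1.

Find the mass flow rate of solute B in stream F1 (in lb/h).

solute B out = solute B in = 1445×0.050 + 553.7×0.162 = 161.95 lb/h.

161.9 lb/h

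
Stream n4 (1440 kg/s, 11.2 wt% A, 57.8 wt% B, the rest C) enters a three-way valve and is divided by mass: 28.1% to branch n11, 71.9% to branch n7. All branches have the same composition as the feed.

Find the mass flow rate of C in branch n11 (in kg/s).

125.4 kg/s

Branch n11 total = 0.281×1440 = 404.64 kg/s.
C in n11 = 0.310×404.64 = 125.44 kg/s.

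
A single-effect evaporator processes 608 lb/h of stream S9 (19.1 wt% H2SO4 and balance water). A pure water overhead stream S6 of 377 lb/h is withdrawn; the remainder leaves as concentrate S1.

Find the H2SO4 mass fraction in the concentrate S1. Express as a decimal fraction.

H2SO4 is not removed: 608×0.191 = 116.13 lb/h of H2SO4 enters S1.
Concentrate = 608 − 377 = 231 lb/h.
Mass fraction = 116.13/231 = 0.5027.

0.5027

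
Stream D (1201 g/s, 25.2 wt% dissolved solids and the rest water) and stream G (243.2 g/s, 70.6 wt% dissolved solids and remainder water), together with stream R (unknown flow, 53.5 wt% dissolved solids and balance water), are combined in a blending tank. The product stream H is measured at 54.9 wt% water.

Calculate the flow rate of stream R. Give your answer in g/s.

2107 g/s

Let R be the unknown flow. Total out = 1444.2 + R.
water balance: 969.85 + 0.465·R = 0.549·(1444.2 + R)
(0.465 − 0.549)·R = 0.549×1444.2 − 969.85 = -176.98
R = -176.98 / -0.084 = 2106.9 g/s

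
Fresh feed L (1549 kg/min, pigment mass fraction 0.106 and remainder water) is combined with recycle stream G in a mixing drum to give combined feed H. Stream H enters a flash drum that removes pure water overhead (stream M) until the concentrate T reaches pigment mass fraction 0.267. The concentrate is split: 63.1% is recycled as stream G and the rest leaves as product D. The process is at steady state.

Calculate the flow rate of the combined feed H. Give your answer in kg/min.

Overall pigment balance (none leaves overhead): pigment in fresh feed = pigment in product, i.e. 1549×0.106 = (1−0.631)·T·0.267.
T = 164.19/(0.267×0.369) = 1666.6 kg/min.
Recycle G = 0.631×1666.6 = 1051.6 kg/min.
Combined feed H = 1549 + 1051.6 = 2600.6 kg/min.

2601 kg/min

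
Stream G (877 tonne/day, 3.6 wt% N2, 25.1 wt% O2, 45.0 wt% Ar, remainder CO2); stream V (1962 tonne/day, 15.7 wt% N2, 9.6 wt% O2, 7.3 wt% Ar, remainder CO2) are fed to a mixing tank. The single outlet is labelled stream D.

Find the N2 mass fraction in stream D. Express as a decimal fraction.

Total flow out = 877 + 1962 = 2839 tonne/day.
N2 in = 877×0.036 + 1962×0.157 = 339.61 tonne/day.
N2 mass fraction in D = 339.61/2839 = 0.120.

0.120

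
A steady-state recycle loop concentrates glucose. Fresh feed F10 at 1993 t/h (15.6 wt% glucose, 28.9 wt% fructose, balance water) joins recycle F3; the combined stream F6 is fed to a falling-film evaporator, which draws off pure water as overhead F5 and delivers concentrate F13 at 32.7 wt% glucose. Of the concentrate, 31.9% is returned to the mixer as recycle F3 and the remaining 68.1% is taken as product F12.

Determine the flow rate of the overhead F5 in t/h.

1042 t/h

Overall glucose balance (none leaves overhead): glucose in fresh feed = glucose in product, i.e. 1993×0.156 = (1−0.319)·F13·0.327.
F13 = 310.91/(0.327×0.681) = 1396.2 t/h.
Recycle F3 = 0.319×1396.2 = 445.38 t/h.
Combined feed F6 = 1993 + 445.38 = 2438.4 t/h.
Overhead F5 = F6 − F13 = 2438.4 − 1396.2 = 1042.2 t/h.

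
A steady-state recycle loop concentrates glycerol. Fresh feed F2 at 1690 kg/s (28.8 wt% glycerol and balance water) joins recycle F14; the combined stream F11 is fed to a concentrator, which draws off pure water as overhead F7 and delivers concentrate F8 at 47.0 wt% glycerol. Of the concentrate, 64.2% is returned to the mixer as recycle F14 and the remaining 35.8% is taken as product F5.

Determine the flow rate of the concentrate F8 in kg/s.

Overall glycerol balance (none leaves overhead): glycerol in fresh feed = glycerol in product, i.e. 1690×0.288 = (1−0.642)·F8·0.470.
F8 = 486.72/(0.470×0.358) = 2892.7 kg/s.

2893 kg/s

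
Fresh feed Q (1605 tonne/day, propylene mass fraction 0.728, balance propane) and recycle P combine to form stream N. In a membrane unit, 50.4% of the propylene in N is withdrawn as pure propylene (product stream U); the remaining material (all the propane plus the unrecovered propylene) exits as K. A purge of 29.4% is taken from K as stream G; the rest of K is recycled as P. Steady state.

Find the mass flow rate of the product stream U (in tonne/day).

propylene in N: m_A = 1605×0.728 + (1−0.294)·(1−0.504)·m_A, so m_A = 1168.4/0.6498 = 1798.1 tonne/day.
Product U = 0.504×1798.1 = 906.24 tonne/day.

906.2 tonne/day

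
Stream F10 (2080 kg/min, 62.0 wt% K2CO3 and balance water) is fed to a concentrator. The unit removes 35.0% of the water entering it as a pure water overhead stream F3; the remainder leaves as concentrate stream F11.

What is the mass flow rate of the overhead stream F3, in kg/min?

276.6 kg/min

water entering = 2080×0.380 = 790.4 kg/min; overhead removed = 0.350×790.4 = 276.64 kg/min.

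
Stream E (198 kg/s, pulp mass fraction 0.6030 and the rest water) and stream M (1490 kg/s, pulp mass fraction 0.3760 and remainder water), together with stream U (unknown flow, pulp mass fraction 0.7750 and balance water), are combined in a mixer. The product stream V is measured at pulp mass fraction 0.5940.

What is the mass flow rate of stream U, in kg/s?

Let U be the unknown flow. Total out = 1688 + U.
pulp balance: 679.63 + 0.775·U = 0.594·(1688 + U)
(0.775 − 0.594)·U = 0.594×1688 − 679.63 = 323.04
U = 323.04 / 0.181 = 1784.7 kg/s

1785 kg/s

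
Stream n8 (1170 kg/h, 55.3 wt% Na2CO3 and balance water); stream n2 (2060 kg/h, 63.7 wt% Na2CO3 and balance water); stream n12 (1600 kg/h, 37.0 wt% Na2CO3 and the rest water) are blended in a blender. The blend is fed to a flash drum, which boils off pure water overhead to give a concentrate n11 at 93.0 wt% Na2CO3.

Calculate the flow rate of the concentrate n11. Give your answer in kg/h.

Na2CO3 entering = 1170×0.553 + 2060×0.637 + 1600×0.370 = 2551.2 kg/h.
All Na2CO3 reports to n11, so n11 = 2551.2/0.930 = 2743.3 kg/h.

2743 kg/h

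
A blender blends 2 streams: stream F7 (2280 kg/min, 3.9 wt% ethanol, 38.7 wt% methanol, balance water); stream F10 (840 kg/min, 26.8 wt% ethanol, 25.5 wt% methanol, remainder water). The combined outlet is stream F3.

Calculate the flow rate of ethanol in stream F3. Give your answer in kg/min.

ethanol out = ethanol in = 2280×0.039 + 840×0.268 = 314.04 kg/min.

314 kg/min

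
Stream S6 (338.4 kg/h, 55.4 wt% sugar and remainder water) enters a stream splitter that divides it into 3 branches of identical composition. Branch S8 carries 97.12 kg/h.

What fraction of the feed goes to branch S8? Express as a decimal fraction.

0.287

Fraction to S8 = 97.12/338.4 = 0.2870.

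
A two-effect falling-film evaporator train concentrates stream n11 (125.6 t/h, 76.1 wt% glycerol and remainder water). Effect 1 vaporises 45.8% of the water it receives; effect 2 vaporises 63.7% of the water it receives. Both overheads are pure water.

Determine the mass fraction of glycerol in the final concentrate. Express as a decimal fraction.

0.9418

water in feed = 125.6×0.239 = 30.018 t/h.
After stage 1: water left = (1−0.458)×30.018 = 16.27; stream total = 111.85 t/h.
After stage 2: water left = (1−0.637)×16.27 = 5.906; final concentrate = 101.49 t/h.
glycerol fraction = 95.582/101.49 = 0.9418.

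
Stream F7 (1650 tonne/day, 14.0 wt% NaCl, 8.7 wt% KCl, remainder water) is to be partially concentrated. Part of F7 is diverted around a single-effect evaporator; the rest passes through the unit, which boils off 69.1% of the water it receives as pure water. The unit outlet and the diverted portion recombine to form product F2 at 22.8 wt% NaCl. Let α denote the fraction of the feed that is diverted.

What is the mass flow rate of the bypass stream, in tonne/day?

All 1650×0.140 = 231 tonne/day of NaCl reaches F2, so F2 = 231/0.228 = 1013.2 tonne/day and vapour = 636.84 tonne/day.
The evaporator receives (1−α)·1650 of feed at 0.773 water and removes 0.691 of that water:
0.691×0.773×(1−α)×1650 = 636.84
(1−α) = 636.84/881.34 = 0.7226;  α = 0.2774.
Bypass flow = 0.2774×1650 = 457.73 tonne/day.

457.7 tonne/day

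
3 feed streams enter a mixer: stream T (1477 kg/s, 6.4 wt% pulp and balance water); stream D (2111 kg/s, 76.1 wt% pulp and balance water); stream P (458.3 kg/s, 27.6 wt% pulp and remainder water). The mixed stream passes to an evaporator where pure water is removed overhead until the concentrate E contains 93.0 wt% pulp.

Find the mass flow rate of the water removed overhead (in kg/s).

2081 kg/s

pulp entering = 1477×0.064 + 2111×0.761 + 458.3×0.276 = 1827.5 kg/s.
All pulp reports to E, so E = 1827.5/0.930 = 1965 kg/s.
Total feed = 4046.3 kg/s; overhead = 4046.3 − 1965 = 2081.3 kg/s.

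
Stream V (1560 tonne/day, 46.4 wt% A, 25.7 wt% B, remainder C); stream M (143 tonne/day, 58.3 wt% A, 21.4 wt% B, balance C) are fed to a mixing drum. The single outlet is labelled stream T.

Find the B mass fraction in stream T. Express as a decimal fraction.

0.253

Total flow out = 1560 + 143 = 1703 tonne/day.
B in = 1560×0.257 + 143×0.214 = 431.52 tonne/day.
B mass fraction in T = 431.52/1703 = 0.253.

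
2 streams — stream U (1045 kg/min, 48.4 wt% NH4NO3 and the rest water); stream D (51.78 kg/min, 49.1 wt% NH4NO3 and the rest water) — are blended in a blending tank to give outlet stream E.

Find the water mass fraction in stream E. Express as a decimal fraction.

Total flow out = 1045 + 51.78 = 1096.8 kg/min.
water in = 1045×0.516 + 51.78×0.509 = 565.58 kg/min.
water mass fraction in E = 565.58/1096.8 = 0.5157.

0.5157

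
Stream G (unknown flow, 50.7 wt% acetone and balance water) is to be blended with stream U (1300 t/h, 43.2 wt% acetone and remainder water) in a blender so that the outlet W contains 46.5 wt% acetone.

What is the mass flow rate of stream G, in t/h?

Let G be the unknown flow. Total out = 1300 + G.
acetone balance: 561.6 + 0.507·G = 0.465·(1300 + G)
(0.507 − 0.465)·G = 0.465×1300 − 561.6 = 42.9
G = 42.9 / 0.042 = 1021.4 t/h

1021 t/h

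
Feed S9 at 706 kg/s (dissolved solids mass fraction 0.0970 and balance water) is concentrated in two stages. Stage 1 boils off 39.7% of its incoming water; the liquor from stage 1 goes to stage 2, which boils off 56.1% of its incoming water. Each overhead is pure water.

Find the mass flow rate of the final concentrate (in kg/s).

water in feed = 706×0.903 = 637.52 kg/s.
After stage 1: water left = (1−0.397)×637.52 = 384.42; stream total = 452.91 kg/s.
After stage 2: water left = (1−0.561)×384.42 = 168.76; final concentrate = 237.24 kg/s.

237.2 kg/s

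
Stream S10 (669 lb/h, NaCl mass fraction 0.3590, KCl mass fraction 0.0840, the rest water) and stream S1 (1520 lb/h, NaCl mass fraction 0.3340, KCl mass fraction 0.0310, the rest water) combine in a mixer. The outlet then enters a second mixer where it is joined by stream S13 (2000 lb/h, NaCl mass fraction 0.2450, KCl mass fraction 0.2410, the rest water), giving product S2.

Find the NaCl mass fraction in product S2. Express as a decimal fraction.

Overall, product flow = 4189 lb/h.
NaCl in = 669×0.359 + 1520×0.334 + 2000×0.245 = 1237.9 lb/h.
NaCl fraction in S2 = 0.2955.

0.2955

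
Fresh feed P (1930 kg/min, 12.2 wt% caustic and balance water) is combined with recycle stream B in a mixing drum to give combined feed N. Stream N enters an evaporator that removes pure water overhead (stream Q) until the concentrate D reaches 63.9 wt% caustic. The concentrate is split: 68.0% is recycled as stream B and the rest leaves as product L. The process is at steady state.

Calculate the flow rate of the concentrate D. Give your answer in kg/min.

Overall caustic balance (none leaves overhead): caustic in fresh feed = caustic in product, i.e. 1930×0.122 = (1−0.680)·D·0.639.
D = 235.46/(0.639×0.320) = 1151.5 kg/min.

1152 kg/min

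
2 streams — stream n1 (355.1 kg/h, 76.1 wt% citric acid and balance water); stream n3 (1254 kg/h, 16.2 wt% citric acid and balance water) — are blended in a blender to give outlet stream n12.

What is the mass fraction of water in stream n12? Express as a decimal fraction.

Total flow out = 355.1 + 1254 = 1609.1 kg/h.
water in = 355.1×0.239 + 1254×0.838 = 1135.7 kg/h.
water mass fraction in n12 = 1135.7/1609.1 = 0.7058.

0.7058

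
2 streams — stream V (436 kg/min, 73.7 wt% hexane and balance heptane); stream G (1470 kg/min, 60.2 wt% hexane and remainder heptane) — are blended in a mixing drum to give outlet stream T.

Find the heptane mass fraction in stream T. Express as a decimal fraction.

0.367

Total flow out = 436 + 1470 = 1906 kg/min.
heptane in = 436×0.263 + 1470×0.398 = 699.73 kg/min.
heptane mass fraction in T = 699.73/1906 = 0.367.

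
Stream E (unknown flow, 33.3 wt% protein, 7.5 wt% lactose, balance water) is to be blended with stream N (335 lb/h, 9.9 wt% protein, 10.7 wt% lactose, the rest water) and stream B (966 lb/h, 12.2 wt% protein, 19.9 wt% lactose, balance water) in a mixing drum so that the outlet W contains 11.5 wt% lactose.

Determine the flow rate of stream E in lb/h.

Let E be the unknown flow. Total out = 1301 + E.
lactose balance: 228.08 + 0.075·E = 0.115·(1301 + E)
(0.075 − 0.115)·E = 0.115×1301 − 228.08 = -78.464
E = -78.464 / -0.040 = 1961.6 lb/h

1962 lb/h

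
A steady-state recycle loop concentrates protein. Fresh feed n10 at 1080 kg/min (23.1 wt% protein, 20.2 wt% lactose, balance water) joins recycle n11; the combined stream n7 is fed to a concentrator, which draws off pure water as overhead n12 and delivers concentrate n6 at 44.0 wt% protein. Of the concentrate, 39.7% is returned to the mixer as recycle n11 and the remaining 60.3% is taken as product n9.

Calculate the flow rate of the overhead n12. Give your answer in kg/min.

Overall protein balance (none leaves overhead): protein in fresh feed = protein in product, i.e. 1080×0.231 = (1−0.397)·n6·0.440.
n6 = 249.48/(0.440×0.603) = 940.3 kg/min.
Recycle n11 = 0.397×940.3 = 373.3 kg/min.
Combined feed n7 = 1080 + 373.3 = 1453.3 kg/min.
Overhead n12 = n7 − n6 = 1453.3 − 940.3 = 513 kg/min.

513 kg/min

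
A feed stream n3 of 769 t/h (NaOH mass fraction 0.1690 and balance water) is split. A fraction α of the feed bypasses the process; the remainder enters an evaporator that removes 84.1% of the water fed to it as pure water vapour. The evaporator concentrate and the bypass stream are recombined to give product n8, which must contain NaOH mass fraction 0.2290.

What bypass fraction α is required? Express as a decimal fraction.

0.625

All 769×0.169 = 129.96 t/h of NaOH reaches n8, so n8 = 129.96/0.229 = 567.52 t/h and vapour = 201.48 t/h.
The evaporator receives (1−α)·769 of feed at 0.831 water and removes 0.841 of that water:
0.841×0.831×(1−α)×769 = 201.48
(1−α) = 201.48/537.43 = 0.3749;  α = 0.6251.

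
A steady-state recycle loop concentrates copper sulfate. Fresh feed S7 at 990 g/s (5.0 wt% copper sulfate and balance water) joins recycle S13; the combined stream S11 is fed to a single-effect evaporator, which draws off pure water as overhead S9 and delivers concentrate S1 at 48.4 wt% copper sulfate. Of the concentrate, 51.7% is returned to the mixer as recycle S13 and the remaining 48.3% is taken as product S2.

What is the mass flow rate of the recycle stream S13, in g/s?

109.5 g/s

Overall copper sulfate balance (none leaves overhead): copper sulfate in fresh feed = copper sulfate in product, i.e. 990×0.050 = (1−0.517)·S1·0.484.
S1 = 49.5/(0.484×0.483) = 211.74 g/s.
Recycle S13 = 0.517×211.74 = 109.47 g/s.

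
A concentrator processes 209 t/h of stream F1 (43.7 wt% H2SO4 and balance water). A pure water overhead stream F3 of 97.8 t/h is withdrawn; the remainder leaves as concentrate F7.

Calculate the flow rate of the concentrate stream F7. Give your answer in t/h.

111.2 t/h

Concentrate = 209 − 97.8 = 111.2 t/h.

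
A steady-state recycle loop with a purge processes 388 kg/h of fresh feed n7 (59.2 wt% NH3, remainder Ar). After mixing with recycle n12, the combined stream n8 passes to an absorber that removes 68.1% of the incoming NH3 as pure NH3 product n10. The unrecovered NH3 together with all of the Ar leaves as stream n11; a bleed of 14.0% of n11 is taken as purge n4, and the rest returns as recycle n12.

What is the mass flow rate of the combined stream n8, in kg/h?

1447 kg/h

Ar enters only via n7 and leaves only via the purge: 388×0.408 = 0.140×(Ar in n11), and the absorber passes all Ar, so Ar in n8 = Ar in n11 = 1130.7 kg/h.
NH3 in n8: m_A = 388×0.592 + (1−0.140)·(1−0.681)·m_A, so m_A = 229.7/0.7257 = 316.53 kg/h.
n8 = 316.53 + 1130.7 = 1447.3 kg/h.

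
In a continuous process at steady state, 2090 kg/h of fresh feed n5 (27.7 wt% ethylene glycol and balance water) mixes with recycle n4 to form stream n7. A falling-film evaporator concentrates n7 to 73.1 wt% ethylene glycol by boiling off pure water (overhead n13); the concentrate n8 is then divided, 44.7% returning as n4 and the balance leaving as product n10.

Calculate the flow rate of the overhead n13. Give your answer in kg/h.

Overall ethylene glycol balance (none leaves overhead): ethylene glycol in fresh feed = ethylene glycol in product, i.e. 2090×0.277 = (1−0.447)·n8·0.731.
n8 = 578.93/(0.731×0.553) = 1432.1 kg/h.
Recycle n4 = 0.447×1432.1 = 640.16 kg/h.
Combined feed n7 = 2090 + 640.16 = 2730.2 kg/h.
Overhead n13 = n7 − n8 = 2730.2 − 1432.1 = 1298 kg/h.

1298 kg/h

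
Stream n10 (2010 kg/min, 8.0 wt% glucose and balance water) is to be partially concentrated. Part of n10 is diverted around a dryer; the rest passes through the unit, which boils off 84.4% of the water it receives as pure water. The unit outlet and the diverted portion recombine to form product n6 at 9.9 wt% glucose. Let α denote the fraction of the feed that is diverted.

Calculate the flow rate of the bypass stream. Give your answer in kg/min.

All 2010×0.080 = 160.8 kg/min of glucose reaches n6, so n6 = 160.8/0.099 = 1624.2 kg/min and vapour = 385.76 kg/min.
The evaporator receives (1−α)·2010 of feed at 0.920 water and removes 0.844 of that water:
0.844×0.920×(1−α)×2010 = 385.76
(1−α) = 385.76/1560.7 = 0.2472;  α = 0.7528.
Bypass flow = 0.7528×2010 = 1513.2 kg/min.

1513 kg/min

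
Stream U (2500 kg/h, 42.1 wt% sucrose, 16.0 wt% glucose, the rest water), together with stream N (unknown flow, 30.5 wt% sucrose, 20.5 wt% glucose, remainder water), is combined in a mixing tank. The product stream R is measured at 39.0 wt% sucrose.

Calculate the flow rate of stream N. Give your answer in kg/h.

911.8 kg/h

Let N be the unknown flow. Total out = 2500 + N.
sucrose balance: 1052.5 + 0.305·N = 0.390·(2500 + N)
(0.305 − 0.390)·N = 0.390×2500 − 1052.5 = -77.5
N = -77.5 / -0.085 = 911.76 kg/h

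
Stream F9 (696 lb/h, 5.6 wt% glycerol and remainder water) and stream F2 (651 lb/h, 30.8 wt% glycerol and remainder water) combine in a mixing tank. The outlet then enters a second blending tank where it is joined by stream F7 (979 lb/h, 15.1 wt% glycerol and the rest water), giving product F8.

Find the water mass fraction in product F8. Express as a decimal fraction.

Overall, product flow = 2326 lb/h.
water in = 696×0.944 + 651×0.692 + 979×0.849 = 1938.7 lb/h.
water fraction in F8 = 0.833.

0.833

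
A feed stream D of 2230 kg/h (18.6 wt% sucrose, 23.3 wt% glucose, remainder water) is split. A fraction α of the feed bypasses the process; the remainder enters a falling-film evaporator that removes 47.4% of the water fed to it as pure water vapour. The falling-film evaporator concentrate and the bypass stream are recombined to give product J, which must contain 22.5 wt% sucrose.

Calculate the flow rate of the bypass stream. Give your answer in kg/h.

All 2230×0.186 = 414.78 kg/h of sucrose reaches J, so J = 414.78/0.225 = 1843.5 kg/h and vapour = 386.53 kg/h.
The evaporator receives (1−α)·2230 of feed at 0.581 water and removes 0.474 of that water:
0.474×0.581×(1−α)×2230 = 386.53
(1−α) = 386.53/614.13 = 0.6294;  α = 0.3706.
Bypass flow = 0.3706×2230 = 826.44 kg/h.

826.4 kg/h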